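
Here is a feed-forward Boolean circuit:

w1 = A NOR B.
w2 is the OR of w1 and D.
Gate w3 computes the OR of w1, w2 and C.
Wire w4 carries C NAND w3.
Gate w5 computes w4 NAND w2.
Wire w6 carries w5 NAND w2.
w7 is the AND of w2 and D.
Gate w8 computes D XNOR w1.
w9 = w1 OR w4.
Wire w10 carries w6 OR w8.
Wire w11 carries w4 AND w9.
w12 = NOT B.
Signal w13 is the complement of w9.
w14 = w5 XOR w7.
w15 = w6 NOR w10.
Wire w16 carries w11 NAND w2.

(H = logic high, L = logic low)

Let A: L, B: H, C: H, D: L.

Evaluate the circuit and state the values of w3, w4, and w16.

w3 = H, w4 = L, w16 = H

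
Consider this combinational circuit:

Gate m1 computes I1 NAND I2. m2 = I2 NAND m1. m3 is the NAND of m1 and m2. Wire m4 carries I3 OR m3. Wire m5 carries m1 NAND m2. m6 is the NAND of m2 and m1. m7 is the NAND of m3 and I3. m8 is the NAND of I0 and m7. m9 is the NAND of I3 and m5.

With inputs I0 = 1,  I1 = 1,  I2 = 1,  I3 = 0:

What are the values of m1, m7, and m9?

m1 = I1 NAND I2 = 1 NAND 1 = 0
m2 = I2 NAND m1 = 1 NAND 0 = 1
m3 = m1 NAND m2 = 0 NAND 1 = 1
m5 = m1 NAND m2 = 0 NAND 1 = 1
m7 = m3 NAND I3 = 1 NAND 0 = 1
m9 = I3 NAND m5 = 0 NAND 1 = 1

m1 = 0, m7 = 1, m9 = 1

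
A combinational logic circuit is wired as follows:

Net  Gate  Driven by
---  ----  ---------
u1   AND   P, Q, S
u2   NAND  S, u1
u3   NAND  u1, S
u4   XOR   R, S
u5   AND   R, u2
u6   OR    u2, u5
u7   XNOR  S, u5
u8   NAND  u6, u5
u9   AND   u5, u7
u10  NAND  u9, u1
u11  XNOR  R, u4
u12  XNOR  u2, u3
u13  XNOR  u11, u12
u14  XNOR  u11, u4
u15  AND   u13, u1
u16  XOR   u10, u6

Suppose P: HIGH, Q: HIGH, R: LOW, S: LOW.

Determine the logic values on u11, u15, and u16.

u1 = P AND Q AND S = HIGH AND HIGH AND LOW = LOW
u2 = S NAND u1 = LOW NAND LOW = HIGH
u3 = u1 NAND S = LOW NAND LOW = HIGH
u4 = R XOR S = LOW XOR LOW = LOW
u5 = R AND u2 = LOW AND HIGH = LOW
u6 = u2 OR u5 = HIGH OR LOW = HIGH
u7 = S XNOR u5 = LOW XNOR LOW = HIGH
u9 = u5 AND u7 = LOW AND HIGH = LOW
u10 = u9 NAND u1 = LOW NAND LOW = HIGH
u11 = R XNOR u4 = LOW XNOR LOW = HIGH
u12 = u2 XNOR u3 = HIGH XNOR HIGH = HIGH
u13 = u11 XNOR u12 = HIGH XNOR HIGH = HIGH
u15 = u13 AND u1 = HIGH AND LOW = LOW
u16 = u10 XOR u6 = HIGH XOR HIGH = LOW

u11 = HIGH, u15 = LOW, u16 = LOW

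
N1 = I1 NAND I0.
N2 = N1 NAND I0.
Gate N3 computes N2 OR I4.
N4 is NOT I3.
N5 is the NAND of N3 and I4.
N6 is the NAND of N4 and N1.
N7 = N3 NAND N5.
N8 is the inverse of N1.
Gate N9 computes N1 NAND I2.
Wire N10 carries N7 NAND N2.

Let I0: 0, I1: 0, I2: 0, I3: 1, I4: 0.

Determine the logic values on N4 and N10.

N4 = 0  N10 = 1

N1 = I1 NAND I0 = 0 NAND 0 = 1
N2 = N1 NAND I0 = 1 NAND 0 = 1
N3 = N2 OR I4 = 1 OR 0 = 1
N4 = NOT I3 = NOT 1 = 0
N5 = N3 NAND I4 = 1 NAND 0 = 1
N7 = N3 NAND N5 = 1 NAND 1 = 0
N10 = N7 NAND N2 = 0 NAND 1 = 1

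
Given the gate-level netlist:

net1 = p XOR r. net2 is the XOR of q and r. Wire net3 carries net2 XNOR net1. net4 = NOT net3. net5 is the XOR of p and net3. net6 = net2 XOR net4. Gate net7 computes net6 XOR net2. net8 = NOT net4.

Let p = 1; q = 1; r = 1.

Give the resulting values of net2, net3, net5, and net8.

net1 = p XOR r = 1 XOR 1 = 0
net2 = q XOR r = 1 XOR 1 = 0
net3 = net2 XNOR net1 = 0 XNOR 0 = 1
net4 = NOT net3 = NOT 1 = 0
net5 = p XOR net3 = 1 XOR 1 = 0
net8 = NOT net4 = NOT 0 = 1

net2 = 0  net3 = 1  net5 = 0  net8 = 1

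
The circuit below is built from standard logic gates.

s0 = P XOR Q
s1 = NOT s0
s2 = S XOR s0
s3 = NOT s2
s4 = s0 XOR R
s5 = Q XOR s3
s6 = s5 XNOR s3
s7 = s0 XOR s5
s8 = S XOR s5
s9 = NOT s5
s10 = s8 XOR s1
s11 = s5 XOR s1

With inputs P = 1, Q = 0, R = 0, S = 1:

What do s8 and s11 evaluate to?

s0 = P XOR Q = 1 XOR 0 = 1
s1 = NOT s0 = NOT 1 = 0
s2 = S XOR s0 = 1 XOR 1 = 0
s3 = NOT s2 = NOT 0 = 1
s5 = Q XOR s3 = 0 XOR 1 = 1
s8 = S XOR s5 = 1 XOR 1 = 0
s11 = s5 XOR s1 = 1 XOR 0 = 1

s8 = 0, s11 = 1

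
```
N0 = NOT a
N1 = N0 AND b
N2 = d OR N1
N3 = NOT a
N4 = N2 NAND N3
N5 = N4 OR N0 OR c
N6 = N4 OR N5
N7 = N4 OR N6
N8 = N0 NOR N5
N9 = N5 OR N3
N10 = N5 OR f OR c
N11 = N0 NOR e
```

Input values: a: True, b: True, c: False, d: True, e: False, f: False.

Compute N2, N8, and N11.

N2 = True; N8 = False; N11 = True

N0 = NOT a = NOT True = False
N1 = N0 AND b = False AND True = False
N2 = d OR N1 = True OR False = True
N3 = NOT a = NOT True = False
N4 = N2 NAND N3 = True NAND False = True
N5 = N4 OR N0 OR c = True OR False OR False = True
N8 = N0 NOR N5 = False NOR True = False
N11 = N0 NOR e = False NOR False = True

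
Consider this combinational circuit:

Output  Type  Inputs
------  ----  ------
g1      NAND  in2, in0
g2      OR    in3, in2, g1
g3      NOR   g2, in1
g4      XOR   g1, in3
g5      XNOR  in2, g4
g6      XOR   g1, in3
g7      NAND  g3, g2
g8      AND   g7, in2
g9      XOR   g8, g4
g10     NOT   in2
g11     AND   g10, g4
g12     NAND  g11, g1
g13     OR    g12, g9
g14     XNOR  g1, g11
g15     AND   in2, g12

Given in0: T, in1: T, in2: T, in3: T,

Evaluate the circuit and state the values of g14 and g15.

g1 = in2 NAND in0 = T NAND T = F
g4 = g1 XOR in3 = F XOR T = T
g10 = NOT in2 = NOT T = F
g11 = g10 AND g4 = F AND T = F
g12 = g11 NAND g1 = F NAND F = T
g14 = g1 XNOR g11 = F XNOR F = T
g15 = in2 AND g12 = T AND T = T

g14 = T; g15 = T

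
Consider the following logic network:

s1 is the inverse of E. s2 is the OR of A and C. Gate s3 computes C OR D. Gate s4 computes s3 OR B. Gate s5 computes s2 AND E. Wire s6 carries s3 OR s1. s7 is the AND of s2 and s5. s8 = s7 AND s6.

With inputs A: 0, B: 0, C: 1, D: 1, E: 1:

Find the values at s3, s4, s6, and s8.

s1 = NOT E = NOT 1 = 0
s2 = A OR C = 0 OR 1 = 1
s3 = C OR D = 1 OR 1 = 1
s4 = s3 OR B = 1 OR 0 = 1
s5 = s2 AND E = 1 AND 1 = 1
s6 = s3 OR s1 = 1 OR 0 = 1
s7 = s2 AND s5 = 1 AND 1 = 1
s8 = s7 AND s6 = 1 AND 1 = 1

s3 = 1  s4 = 1  s6 = 1  s8 = 1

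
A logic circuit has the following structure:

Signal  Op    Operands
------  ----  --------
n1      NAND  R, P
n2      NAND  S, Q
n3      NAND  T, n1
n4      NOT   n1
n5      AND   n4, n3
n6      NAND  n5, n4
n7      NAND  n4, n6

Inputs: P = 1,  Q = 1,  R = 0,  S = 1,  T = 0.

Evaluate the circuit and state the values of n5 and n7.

n5 = 0, n7 = 1

n1 = R NAND P = 0 NAND 1 = 1
n3 = T NAND n1 = 0 NAND 1 = 1
n4 = NOT n1 = NOT 1 = 0
n5 = n4 AND n3 = 0 AND 1 = 0
n6 = n5 NAND n4 = 0 NAND 0 = 1
n7 = n4 NAND n6 = 0 NAND 1 = 1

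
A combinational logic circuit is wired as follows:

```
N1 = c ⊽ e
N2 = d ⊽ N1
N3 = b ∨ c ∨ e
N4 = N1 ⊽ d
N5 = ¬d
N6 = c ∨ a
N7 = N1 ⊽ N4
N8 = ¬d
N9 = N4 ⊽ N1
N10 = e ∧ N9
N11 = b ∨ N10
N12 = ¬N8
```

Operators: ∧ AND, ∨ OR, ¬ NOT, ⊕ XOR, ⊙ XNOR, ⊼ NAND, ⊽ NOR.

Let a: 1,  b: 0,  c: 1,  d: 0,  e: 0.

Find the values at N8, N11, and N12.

N1 = c NOR e = 1 NOR 0 = 0
N4 = N1 NOR d = 0 NOR 0 = 1
N8 = NOT d = NOT 0 = 1
N9 = N4 NOR N1 = 1 NOR 0 = 0
N10 = e AND N9 = 0 AND 0 = 0
N11 = b OR N10 = 0 OR 0 = 0
N12 = NOT N8 = NOT 1 = 0

N8 = 1; N11 = 0; N12 = 0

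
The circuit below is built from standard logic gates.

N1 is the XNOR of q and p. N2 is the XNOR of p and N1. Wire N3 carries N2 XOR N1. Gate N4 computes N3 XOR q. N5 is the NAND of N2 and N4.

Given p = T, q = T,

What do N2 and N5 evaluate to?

N2 = T, N5 = F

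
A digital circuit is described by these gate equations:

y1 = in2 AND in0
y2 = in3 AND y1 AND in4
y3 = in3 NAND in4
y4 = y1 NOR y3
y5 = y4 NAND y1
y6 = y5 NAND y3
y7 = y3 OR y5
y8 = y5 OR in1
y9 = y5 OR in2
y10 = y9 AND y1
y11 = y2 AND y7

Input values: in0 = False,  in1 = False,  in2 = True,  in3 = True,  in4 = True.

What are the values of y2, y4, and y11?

y2 = False; y4 = True; y11 = False

y1 = in2 AND in0 = True AND False = False
y2 = in3 AND y1 AND in4 = True AND False AND True = False
y3 = in3 NAND in4 = True NAND True = False
y4 = y1 NOR y3 = False NOR False = True
y5 = y4 NAND y1 = True NAND False = True
y7 = y3 OR y5 = False OR True = True
y11 = y2 AND y7 = False AND True = False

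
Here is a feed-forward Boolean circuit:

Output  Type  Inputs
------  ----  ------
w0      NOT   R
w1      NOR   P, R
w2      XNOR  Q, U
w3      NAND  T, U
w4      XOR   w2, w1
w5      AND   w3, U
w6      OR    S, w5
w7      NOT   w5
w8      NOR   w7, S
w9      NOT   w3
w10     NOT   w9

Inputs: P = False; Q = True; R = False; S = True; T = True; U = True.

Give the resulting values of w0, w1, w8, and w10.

w0 = True, w1 = True, w8 = False, w10 = False

w0 = NOT R = NOT False = True
w1 = P NOR R = False NOR False = True
w3 = T NAND U = True NAND True = False
w5 = w3 AND U = False AND True = False
w7 = NOT w5 = NOT False = True
w8 = w7 NOR S = True NOR True = False
w9 = NOT w3 = NOT False = True
w10 = NOT w9 = NOT True = False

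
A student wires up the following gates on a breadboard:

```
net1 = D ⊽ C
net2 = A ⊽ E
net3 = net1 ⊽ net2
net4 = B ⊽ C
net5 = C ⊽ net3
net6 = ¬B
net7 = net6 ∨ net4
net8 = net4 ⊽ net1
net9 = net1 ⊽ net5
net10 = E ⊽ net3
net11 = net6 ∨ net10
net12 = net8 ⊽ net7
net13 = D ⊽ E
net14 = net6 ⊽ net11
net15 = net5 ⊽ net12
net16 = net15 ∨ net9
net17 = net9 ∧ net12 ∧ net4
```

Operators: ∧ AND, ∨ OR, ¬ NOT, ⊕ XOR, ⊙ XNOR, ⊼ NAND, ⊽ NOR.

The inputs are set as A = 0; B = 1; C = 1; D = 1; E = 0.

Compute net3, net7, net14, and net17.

net3 = 0  net7 = 0  net14 = 0  net17 = 0

net1 = D NOR C = 1 NOR 1 = 0
net2 = A NOR E = 0 NOR 0 = 1
net3 = net1 NOR net2 = 0 NOR 1 = 0
net4 = B NOR C = 1 NOR 1 = 0
net5 = C NOR net3 = 1 NOR 0 = 0
net6 = NOT B = NOT 1 = 0
net7 = net6 OR net4 = 0 OR 0 = 0
net8 = net4 NOR net1 = 0 NOR 0 = 1
net9 = net1 NOR net5 = 0 NOR 0 = 1
net10 = E NOR net3 = 0 NOR 0 = 1
net11 = net6 OR net10 = 0 OR 1 = 1
net12 = net8 NOR net7 = 1 NOR 0 = 0
net14 = net6 NOR net11 = 0 NOR 1 = 0
net17 = net9 AND net12 AND net4 = 1 AND 0 AND 0 = 0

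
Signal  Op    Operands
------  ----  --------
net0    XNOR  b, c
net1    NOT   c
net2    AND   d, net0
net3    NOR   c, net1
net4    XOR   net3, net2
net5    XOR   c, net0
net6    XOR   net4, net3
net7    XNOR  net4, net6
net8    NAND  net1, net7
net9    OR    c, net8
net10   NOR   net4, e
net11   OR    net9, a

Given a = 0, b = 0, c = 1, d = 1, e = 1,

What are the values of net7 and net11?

net0 = b XNOR c = 0 XNOR 1 = 0
net1 = NOT c = NOT 1 = 0
net2 = d AND net0 = 1 AND 0 = 0
net3 = c NOR net1 = 1 NOR 0 = 0
net4 = net3 XOR net2 = 0 XOR 0 = 0
net6 = net4 XOR net3 = 0 XOR 0 = 0
net7 = net4 XNOR net6 = 0 XNOR 0 = 1
net8 = net1 NAND net7 = 0 NAND 1 = 1
net9 = c OR net8 = 1 OR 1 = 1
net11 = net9 OR a = 1 OR 0 = 1

net7 = 1  net11 = 1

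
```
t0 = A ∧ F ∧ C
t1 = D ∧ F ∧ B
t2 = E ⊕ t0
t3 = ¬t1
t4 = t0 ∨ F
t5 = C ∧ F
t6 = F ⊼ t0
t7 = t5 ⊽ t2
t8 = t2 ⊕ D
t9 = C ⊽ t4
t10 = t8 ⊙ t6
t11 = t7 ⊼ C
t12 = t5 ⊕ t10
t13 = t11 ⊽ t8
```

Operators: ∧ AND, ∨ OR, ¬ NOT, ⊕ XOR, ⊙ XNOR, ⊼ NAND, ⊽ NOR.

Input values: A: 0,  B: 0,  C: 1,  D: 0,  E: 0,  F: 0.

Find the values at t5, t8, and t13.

t5 = 0, t8 = 0, t13 = 1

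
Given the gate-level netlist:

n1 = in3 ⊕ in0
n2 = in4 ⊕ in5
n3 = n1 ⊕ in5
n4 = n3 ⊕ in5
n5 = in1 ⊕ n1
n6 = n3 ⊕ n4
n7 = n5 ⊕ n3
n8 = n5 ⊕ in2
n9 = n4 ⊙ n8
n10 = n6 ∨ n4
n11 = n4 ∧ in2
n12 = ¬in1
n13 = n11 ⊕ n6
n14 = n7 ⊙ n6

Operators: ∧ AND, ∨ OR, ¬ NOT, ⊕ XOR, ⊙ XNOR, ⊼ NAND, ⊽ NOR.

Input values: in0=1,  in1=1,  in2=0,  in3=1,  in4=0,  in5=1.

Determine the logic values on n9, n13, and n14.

n1 = in3 XOR in0 = 1 XOR 1 = 0
n3 = n1 XOR in5 = 0 XOR 1 = 1
n4 = n3 XOR in5 = 1 XOR 1 = 0
n5 = in1 XOR n1 = 1 XOR 0 = 1
n6 = n3 XOR n4 = 1 XOR 0 = 1
n7 = n5 XOR n3 = 1 XOR 1 = 0
n8 = n5 XOR in2 = 1 XOR 0 = 1
n9 = n4 XNOR n8 = 0 XNOR 1 = 0
n11 = n4 AND in2 = 0 AND 0 = 0
n13 = n11 XOR n6 = 0 XOR 1 = 1
n14 = n7 XNOR n6 = 0 XNOR 1 = 0

n9 = 0, n13 = 1, n14 = 0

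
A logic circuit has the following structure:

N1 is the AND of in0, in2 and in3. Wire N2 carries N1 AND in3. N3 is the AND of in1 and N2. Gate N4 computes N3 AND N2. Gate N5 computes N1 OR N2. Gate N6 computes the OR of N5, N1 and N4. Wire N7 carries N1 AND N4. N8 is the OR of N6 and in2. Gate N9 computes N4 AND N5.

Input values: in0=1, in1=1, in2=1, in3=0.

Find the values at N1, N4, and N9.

N1 = in0 AND in2 AND in3 = 1 AND 1 AND 0 = 0
N2 = N1 AND in3 = 0 AND 0 = 0
N3 = in1 AND N2 = 1 AND 0 = 0
N4 = N3 AND N2 = 0 AND 0 = 0
N5 = N1 OR N2 = 0 OR 0 = 0
N9 = N4 AND N5 = 0 AND 0 = 0

N1 = 0; N4 = 0; N9 = 0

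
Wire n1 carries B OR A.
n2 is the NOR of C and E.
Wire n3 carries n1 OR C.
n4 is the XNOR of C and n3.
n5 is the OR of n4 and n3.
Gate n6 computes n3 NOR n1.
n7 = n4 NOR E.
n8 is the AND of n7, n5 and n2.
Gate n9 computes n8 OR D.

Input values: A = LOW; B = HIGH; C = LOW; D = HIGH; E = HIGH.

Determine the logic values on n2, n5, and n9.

n1 = B OR A = HIGH OR LOW = HIGH
n2 = C NOR E = LOW NOR HIGH = LOW
n3 = n1 OR C = HIGH OR LOW = HIGH
n4 = C XNOR n3 = LOW XNOR HIGH = LOW
n5 = n4 OR n3 = LOW OR HIGH = HIGH
n7 = n4 NOR E = LOW NOR HIGH = LOW
n8 = n7 AND n5 AND n2 = LOW AND HIGH AND LOW = LOW
n9 = n8 OR D = LOW OR HIGH = HIGH

n2 = LOW, n5 = HIGH, n9 = HIGH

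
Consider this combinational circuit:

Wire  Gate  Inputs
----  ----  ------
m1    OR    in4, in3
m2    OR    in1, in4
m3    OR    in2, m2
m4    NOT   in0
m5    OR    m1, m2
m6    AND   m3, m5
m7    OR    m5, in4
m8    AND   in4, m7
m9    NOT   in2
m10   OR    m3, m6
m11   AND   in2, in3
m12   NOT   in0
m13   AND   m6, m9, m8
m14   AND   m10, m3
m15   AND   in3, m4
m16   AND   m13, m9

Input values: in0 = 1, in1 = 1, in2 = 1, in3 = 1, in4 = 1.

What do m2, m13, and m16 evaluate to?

m1 = in4 OR in3 = 1 OR 1 = 1
m2 = in1 OR in4 = 1 OR 1 = 1
m3 = in2 OR m2 = 1 OR 1 = 1
m5 = m1 OR m2 = 1 OR 1 = 1
m6 = m3 AND m5 = 1 AND 1 = 1
m7 = m5 OR in4 = 1 OR 1 = 1
m8 = in4 AND m7 = 1 AND 1 = 1
m9 = NOT in2 = NOT 1 = 0
m13 = m6 AND m9 AND m8 = 1 AND 0 AND 1 = 0
m16 = m13 AND m9 = 0 AND 0 = 0

m2 = 1; m13 = 0; m16 = 0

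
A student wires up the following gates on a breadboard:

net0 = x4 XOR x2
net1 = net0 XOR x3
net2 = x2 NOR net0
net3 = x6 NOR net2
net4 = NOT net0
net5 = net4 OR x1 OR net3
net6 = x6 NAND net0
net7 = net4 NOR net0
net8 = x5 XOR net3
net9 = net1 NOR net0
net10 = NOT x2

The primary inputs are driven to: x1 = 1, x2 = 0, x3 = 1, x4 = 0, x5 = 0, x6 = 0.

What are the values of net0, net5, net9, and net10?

net0 = x4 XOR x2 = 0 XOR 0 = 0
net1 = net0 XOR x3 = 0 XOR 1 = 1
net2 = x2 NOR net0 = 0 NOR 0 = 1
net3 = x6 NOR net2 = 0 NOR 1 = 0
net4 = NOT net0 = NOT 0 = 1
net5 = net4 OR x1 OR net3 = 1 OR 1 OR 0 = 1
net9 = net1 NOR net0 = 1 NOR 0 = 0
net10 = NOT x2 = NOT 0 = 1

net0 = 0, net5 = 1, net9 = 0, net10 = 1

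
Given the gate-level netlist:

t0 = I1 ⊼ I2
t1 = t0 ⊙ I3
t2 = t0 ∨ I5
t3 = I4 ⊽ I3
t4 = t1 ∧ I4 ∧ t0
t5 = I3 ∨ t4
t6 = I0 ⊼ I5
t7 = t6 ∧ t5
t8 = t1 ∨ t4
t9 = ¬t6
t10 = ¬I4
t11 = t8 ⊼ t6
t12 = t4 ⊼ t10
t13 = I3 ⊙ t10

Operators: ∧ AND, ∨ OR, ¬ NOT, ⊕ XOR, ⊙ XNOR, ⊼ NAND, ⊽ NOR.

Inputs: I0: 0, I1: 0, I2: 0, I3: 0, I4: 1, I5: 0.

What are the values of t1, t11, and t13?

t1 = 0, t11 = 1, t13 = 1

t0 = I1 NAND I2 = 0 NAND 0 = 1
t1 = t0 XNOR I3 = 1 XNOR 0 = 0
t4 = t1 AND I4 AND t0 = 0 AND 1 AND 1 = 0
t6 = I0 NAND I5 = 0 NAND 0 = 1
t8 = t1 OR t4 = 0 OR 0 = 0
t10 = NOT I4 = NOT 1 = 0
t11 = t8 NAND t6 = 0 NAND 1 = 1
t13 = I3 XNOR t10 = 0 XNOR 0 = 1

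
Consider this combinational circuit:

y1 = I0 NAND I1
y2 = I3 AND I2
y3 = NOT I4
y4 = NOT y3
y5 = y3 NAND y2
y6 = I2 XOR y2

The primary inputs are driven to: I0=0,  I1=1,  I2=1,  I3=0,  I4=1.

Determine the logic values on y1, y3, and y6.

y1 = 1  y3 = 0  y6 = 1

y1 = I0 NAND I1 = 0 NAND 1 = 1
y2 = I3 AND I2 = 0 AND 1 = 0
y3 = NOT I4 = NOT 1 = 0
y6 = I2 XOR y2 = 1 XOR 0 = 1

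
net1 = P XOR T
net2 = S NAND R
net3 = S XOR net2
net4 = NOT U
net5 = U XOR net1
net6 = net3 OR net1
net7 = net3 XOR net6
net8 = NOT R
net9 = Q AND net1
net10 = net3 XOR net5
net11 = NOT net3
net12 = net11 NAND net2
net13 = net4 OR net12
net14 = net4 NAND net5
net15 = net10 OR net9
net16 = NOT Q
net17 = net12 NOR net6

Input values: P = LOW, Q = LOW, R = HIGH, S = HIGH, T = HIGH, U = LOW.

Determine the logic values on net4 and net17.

net1 = P XOR T = LOW XOR HIGH = HIGH
net2 = S NAND R = HIGH NAND HIGH = LOW
net3 = S XOR net2 = HIGH XOR LOW = HIGH
net4 = NOT U = NOT LOW = HIGH
net6 = net3 OR net1 = HIGH OR HIGH = HIGH
net11 = NOT net3 = NOT HIGH = LOW
net12 = net11 NAND net2 = LOW NAND LOW = HIGH
net17 = net12 NOR net6 = HIGH NOR HIGH = LOW

net4 = HIGH; net17 = LOW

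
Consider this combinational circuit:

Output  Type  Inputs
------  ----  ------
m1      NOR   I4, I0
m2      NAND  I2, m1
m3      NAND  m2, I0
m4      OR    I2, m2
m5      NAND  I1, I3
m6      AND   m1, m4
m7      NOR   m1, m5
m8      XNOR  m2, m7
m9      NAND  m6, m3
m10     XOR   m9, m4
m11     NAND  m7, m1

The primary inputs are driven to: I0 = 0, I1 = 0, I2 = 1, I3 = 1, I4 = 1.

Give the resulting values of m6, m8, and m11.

m6 = 0; m8 = 0; m11 = 1

m1 = I4 NOR I0 = 1 NOR 0 = 0
m2 = I2 NAND m1 = 1 NAND 0 = 1
m4 = I2 OR m2 = 1 OR 1 = 1
m5 = I1 NAND I3 = 0 NAND 1 = 1
m6 = m1 AND m4 = 0 AND 1 = 0
m7 = m1 NOR m5 = 0 NOR 1 = 0
m8 = m2 XNOR m7 = 1 XNOR 0 = 0
m11 = m7 NAND m1 = 0 NAND 0 = 1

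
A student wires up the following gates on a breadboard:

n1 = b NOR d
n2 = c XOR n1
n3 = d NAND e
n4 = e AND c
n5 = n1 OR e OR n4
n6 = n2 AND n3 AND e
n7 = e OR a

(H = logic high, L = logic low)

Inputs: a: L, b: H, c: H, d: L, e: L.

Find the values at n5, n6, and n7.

n1 = b NOR d = H NOR L = L
n2 = c XOR n1 = H XOR L = H
n3 = d NAND e = L NAND L = H
n4 = e AND c = L AND H = L
n5 = n1 OR e OR n4 = L OR L OR L = L
n6 = n2 AND n3 AND e = H AND H AND L = L
n7 = e OR a = L OR L = L

n5 = L; n6 = L; n7 = L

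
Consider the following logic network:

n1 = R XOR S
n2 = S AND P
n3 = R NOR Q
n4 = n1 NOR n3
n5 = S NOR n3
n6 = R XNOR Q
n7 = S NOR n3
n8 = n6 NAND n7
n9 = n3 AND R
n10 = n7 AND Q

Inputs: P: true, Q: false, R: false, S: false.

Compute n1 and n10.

n1 = false, n10 = false

n1 = R XOR S = false XOR false = false
n3 = R NOR Q = false NOR false = true
n7 = S NOR n3 = false NOR true = false
n10 = n7 AND Q = false AND false = false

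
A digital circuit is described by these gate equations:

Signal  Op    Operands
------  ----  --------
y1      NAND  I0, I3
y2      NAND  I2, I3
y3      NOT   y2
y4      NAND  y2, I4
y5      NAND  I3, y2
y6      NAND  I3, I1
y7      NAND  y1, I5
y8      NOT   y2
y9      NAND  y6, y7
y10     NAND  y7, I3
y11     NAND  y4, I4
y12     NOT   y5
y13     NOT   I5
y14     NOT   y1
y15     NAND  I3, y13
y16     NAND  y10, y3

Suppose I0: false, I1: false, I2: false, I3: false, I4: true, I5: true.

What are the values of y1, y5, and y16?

y1 = I0 NAND I3 = false NAND false = true
y2 = I2 NAND I3 = false NAND false = true
y3 = NOT y2 = NOT true = false
y5 = I3 NAND y2 = false NAND true = true
y7 = y1 NAND I5 = true NAND true = false
y10 = y7 NAND I3 = false NAND false = true
y16 = y10 NAND y3 = true NAND false = true

y1 = true  y5 = true  y16 = true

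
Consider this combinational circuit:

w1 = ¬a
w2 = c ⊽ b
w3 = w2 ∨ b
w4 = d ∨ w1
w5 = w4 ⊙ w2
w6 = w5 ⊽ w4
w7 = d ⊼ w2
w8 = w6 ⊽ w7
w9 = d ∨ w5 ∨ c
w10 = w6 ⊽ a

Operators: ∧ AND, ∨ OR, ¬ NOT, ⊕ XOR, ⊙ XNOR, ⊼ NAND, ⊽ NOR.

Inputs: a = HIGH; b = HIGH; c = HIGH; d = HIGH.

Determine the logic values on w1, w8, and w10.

w1 = NOT a = NOT HIGH = LOW
w2 = c NOR b = HIGH NOR HIGH = LOW
w4 = d OR w1 = HIGH OR LOW = HIGH
w5 = w4 XNOR w2 = HIGH XNOR LOW = LOW
w6 = w5 NOR w4 = LOW NOR HIGH = LOW
w7 = d NAND w2 = HIGH NAND LOW = HIGH
w8 = w6 NOR w7 = LOW NOR HIGH = LOW
w10 = w6 NOR a = LOW NOR HIGH = LOW

w1 = LOW, w8 = LOW, w10 = LOW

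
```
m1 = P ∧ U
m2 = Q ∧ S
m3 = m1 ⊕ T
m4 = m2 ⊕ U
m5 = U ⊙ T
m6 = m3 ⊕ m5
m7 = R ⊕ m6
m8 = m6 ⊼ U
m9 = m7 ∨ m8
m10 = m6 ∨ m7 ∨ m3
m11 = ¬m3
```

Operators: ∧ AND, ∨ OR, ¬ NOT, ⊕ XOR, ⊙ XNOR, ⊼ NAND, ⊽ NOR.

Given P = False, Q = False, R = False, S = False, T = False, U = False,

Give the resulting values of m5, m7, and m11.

m5 = True; m7 = True; m11 = True

m1 = P AND U = False AND False = False
m3 = m1 XOR T = False XOR False = False
m5 = U XNOR T = False XNOR False = True
m6 = m3 XOR m5 = False XOR True = True
m7 = R XOR m6 = False XOR True = True
m11 = NOT m3 = NOT False = True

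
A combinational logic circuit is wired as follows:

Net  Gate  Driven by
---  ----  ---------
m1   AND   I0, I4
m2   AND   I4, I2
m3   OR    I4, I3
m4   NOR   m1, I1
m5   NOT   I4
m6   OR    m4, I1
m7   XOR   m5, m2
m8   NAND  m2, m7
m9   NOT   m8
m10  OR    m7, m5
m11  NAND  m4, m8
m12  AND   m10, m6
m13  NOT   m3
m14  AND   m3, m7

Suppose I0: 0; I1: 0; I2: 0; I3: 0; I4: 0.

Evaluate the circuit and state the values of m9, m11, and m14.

m9 = 0; m11 = 0; m14 = 0

m1 = I0 AND I4 = 0 AND 0 = 0
m2 = I4 AND I2 = 0 AND 0 = 0
m3 = I4 OR I3 = 0 OR 0 = 0
m4 = m1 NOR I1 = 0 NOR 0 = 1
m5 = NOT I4 = NOT 0 = 1
m7 = m5 XOR m2 = 1 XOR 0 = 1
m8 = m2 NAND m7 = 0 NAND 1 = 1
m9 = NOT m8 = NOT 1 = 0
m11 = m4 NAND m8 = 1 NAND 1 = 0
m14 = m3 AND m7 = 0 AND 1 = 0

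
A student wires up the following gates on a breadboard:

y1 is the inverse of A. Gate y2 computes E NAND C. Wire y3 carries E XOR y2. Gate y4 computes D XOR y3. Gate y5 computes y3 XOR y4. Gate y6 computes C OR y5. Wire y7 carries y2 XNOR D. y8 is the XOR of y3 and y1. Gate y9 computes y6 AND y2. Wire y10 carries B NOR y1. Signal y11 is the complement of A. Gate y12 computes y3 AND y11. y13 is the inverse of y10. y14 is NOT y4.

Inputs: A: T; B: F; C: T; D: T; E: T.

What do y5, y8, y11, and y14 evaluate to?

y1 = NOT A = NOT T = F
y2 = E NAND C = T NAND T = F
y3 = E XOR y2 = T XOR F = T
y4 = D XOR y3 = T XOR T = F
y5 = y3 XOR y4 = T XOR F = T
y8 = y3 XOR y1 = T XOR F = T
y11 = NOT A = NOT T = F
y14 = NOT y4 = NOT F = T

y5 = T, y8 = T, y11 = F, y14 = T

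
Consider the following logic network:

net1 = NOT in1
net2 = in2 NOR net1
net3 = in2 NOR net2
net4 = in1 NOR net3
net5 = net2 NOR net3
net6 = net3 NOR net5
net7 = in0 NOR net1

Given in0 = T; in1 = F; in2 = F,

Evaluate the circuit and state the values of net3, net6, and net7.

net3 = T, net6 = F, net7 = F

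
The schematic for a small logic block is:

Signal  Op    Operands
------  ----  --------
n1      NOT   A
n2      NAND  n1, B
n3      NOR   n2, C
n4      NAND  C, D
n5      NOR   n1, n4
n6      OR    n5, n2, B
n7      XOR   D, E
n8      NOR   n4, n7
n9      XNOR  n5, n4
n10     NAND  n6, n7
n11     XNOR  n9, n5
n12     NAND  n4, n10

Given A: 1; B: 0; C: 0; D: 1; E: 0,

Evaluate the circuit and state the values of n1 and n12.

n1 = NOT A = NOT 1 = 0
n2 = n1 NAND B = 0 NAND 0 = 1
n4 = C NAND D = 0 NAND 1 = 1
n5 = n1 NOR n4 = 0 NOR 1 = 0
n6 = n5 OR n2 OR B = 0 OR 1 OR 0 = 1
n7 = D XOR E = 1 XOR 0 = 1
n10 = n6 NAND n7 = 1 NAND 1 = 0
n12 = n4 NAND n10 = 1 NAND 0 = 1

n1 = 0; n12 = 1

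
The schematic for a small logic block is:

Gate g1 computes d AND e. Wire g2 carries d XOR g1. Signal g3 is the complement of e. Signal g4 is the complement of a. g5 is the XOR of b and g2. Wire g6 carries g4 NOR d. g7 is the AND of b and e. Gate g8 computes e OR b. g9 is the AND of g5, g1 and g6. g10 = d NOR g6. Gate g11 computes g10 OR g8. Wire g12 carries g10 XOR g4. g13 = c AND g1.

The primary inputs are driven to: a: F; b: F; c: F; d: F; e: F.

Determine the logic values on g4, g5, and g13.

g4 = T  g5 = F  g13 = F

g1 = d AND e = F AND F = F
g2 = d XOR g1 = F XOR F = F
g4 = NOT a = NOT F = T
g5 = b XOR g2 = F XOR F = F
g13 = c AND g1 = F AND F = F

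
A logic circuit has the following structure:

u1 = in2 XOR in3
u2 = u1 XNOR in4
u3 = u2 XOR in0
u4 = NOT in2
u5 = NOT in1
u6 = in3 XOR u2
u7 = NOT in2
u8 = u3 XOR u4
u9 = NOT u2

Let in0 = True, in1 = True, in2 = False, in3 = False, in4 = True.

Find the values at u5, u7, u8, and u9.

u5 = False, u7 = True, u8 = False, u9 = True

u1 = in2 XOR in3 = False XOR False = False
u2 = u1 XNOR in4 = False XNOR True = False
u3 = u2 XOR in0 = False XOR True = True
u4 = NOT in2 = NOT False = True
u5 = NOT in1 = NOT True = False
u7 = NOT in2 = NOT False = True
u8 = u3 XOR u4 = True XOR True = False
u9 = NOT u2 = NOT False = True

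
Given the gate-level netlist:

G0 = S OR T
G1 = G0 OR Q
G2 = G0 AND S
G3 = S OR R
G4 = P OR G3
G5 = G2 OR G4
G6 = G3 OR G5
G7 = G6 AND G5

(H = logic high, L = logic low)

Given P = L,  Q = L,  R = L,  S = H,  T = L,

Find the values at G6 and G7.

G0 = S OR T = H OR L = H
G2 = G0 AND S = H AND H = H
G3 = S OR R = H OR L = H
G4 = P OR G3 = L OR H = H
G5 = G2 OR G4 = H OR H = H
G6 = G3 OR G5 = H OR H = H
G7 = G6 AND G5 = H AND H = H

G6 = H  G7 = H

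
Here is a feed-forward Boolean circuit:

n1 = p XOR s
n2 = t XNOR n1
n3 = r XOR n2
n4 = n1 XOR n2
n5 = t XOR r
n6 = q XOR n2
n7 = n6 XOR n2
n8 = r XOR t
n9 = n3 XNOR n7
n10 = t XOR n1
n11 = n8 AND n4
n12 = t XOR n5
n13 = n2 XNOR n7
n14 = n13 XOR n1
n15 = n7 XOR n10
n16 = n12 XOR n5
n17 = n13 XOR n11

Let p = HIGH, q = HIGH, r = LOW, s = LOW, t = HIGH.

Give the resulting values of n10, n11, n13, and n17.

n10 = LOW, n11 = LOW, n13 = HIGH, n17 = HIGH

n1 = p XOR s = HIGH XOR LOW = HIGH
n2 = t XNOR n1 = HIGH XNOR HIGH = HIGH
n4 = n1 XOR n2 = HIGH XOR HIGH = LOW
n6 = q XOR n2 = HIGH XOR HIGH = LOW
n7 = n6 XOR n2 = LOW XOR HIGH = HIGH
n8 = r XOR t = LOW XOR HIGH = HIGH
n10 = t XOR n1 = HIGH XOR HIGH = LOW
n11 = n8 AND n4 = HIGH AND LOW = LOW
n13 = n2 XNOR n7 = HIGH XNOR HIGH = HIGH
n17 = n13 XOR n11 = HIGH XOR LOW = HIGH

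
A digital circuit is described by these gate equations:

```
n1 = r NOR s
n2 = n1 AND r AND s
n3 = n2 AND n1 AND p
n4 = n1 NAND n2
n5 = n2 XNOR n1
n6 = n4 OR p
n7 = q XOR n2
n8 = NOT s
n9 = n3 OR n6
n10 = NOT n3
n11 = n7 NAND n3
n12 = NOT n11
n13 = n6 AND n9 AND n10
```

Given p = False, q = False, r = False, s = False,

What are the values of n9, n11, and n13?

n9 = True, n11 = True, n13 = True

n1 = r NOR s = False NOR False = True
n2 = n1 AND r AND s = True AND False AND False = False
n3 = n2 AND n1 AND p = False AND True AND False = False
n4 = n1 NAND n2 = True NAND False = True
n6 = n4 OR p = True OR False = True
n7 = q XOR n2 = False XOR False = False
n9 = n3 OR n6 = False OR True = True
n10 = NOT n3 = NOT False = True
n11 = n7 NAND n3 = False NAND False = True
n13 = n6 AND n9 AND n10 = True AND True AND True = True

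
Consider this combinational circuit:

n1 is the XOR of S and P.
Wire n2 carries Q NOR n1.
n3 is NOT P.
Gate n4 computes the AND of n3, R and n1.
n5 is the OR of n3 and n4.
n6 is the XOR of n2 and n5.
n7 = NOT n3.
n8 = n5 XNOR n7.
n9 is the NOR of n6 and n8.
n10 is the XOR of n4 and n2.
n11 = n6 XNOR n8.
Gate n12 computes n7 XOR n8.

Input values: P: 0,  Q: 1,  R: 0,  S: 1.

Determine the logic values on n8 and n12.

n1 = S XOR P = 1 XOR 0 = 1
n3 = NOT P = NOT 0 = 1
n4 = n3 AND R AND n1 = 1 AND 0 AND 1 = 0
n5 = n3 OR n4 = 1 OR 0 = 1
n7 = NOT n3 = NOT 1 = 0
n8 = n5 XNOR n7 = 1 XNOR 0 = 0
n12 = n7 XOR n8 = 0 XOR 0 = 0

n8 = 0; n12 = 0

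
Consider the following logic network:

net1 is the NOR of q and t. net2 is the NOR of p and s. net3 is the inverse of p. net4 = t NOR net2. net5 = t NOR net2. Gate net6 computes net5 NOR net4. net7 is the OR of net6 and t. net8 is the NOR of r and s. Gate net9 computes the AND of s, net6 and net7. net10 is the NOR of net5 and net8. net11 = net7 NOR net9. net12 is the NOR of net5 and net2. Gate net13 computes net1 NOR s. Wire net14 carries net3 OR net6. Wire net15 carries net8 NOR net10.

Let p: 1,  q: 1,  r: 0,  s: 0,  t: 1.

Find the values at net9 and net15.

net9 = 0, net15 = 0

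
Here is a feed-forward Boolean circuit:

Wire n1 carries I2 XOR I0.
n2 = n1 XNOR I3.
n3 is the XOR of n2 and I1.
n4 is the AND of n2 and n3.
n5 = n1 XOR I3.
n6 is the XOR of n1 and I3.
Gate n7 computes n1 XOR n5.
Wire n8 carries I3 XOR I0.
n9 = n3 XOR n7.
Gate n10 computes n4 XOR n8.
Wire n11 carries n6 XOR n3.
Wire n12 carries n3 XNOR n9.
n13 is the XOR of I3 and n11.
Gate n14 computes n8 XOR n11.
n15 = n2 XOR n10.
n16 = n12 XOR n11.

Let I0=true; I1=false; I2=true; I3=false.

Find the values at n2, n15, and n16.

n2 = true  n15 = true  n16 = false

n1 = I2 XOR I0 = true XOR true = false
n2 = n1 XNOR I3 = false XNOR false = true
n3 = n2 XOR I1 = true XOR false = true
n4 = n2 AND n3 = true AND true = true
n5 = n1 XOR I3 = false XOR false = false
n6 = n1 XOR I3 = false XOR false = false
n7 = n1 XOR n5 = false XOR false = false
n8 = I3 XOR I0 = false XOR true = true
n9 = n3 XOR n7 = true XOR false = true
n10 = n4 XOR n8 = true XOR true = false
n11 = n6 XOR n3 = false XOR true = true
n12 = n3 XNOR n9 = true XNOR true = true
n15 = n2 XOR n10 = true XOR false = true
n16 = n12 XOR n11 = true XOR true = false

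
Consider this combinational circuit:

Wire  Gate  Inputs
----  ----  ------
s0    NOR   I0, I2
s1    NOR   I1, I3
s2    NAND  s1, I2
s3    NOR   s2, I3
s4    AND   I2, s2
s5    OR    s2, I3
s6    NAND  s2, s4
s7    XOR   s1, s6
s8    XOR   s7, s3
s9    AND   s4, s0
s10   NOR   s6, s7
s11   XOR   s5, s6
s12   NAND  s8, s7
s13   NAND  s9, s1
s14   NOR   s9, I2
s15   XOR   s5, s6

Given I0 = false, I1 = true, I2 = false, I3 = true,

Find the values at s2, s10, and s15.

s2 = true, s10 = false, s15 = false

s1 = I1 NOR I3 = true NOR true = false
s2 = s1 NAND I2 = false NAND false = true
s4 = I2 AND s2 = false AND true = false
s5 = s2 OR I3 = true OR true = true
s6 = s2 NAND s4 = true NAND false = true
s7 = s1 XOR s6 = false XOR true = true
s10 = s6 NOR s7 = true NOR true = false
s15 = s5 XOR s6 = true XOR true = false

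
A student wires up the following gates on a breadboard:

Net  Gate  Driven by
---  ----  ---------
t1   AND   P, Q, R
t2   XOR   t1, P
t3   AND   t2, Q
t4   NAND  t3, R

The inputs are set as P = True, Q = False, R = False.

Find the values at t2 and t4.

t1 = P AND Q AND R = True AND False AND False = False
t2 = t1 XOR P = False XOR True = True
t3 = t2 AND Q = True AND False = False
t4 = t3 NAND R = False NAND False = True

t2 = True, t4 = True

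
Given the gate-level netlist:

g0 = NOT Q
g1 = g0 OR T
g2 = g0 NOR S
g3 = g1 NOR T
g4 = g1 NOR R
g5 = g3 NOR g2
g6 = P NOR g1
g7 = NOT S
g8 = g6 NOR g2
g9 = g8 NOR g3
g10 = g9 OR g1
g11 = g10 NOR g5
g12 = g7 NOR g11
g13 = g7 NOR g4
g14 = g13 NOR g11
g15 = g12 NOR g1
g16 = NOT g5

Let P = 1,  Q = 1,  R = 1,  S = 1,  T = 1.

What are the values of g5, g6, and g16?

g5 = 1, g6 = 0, g16 = 0

g0 = NOT Q = NOT 1 = 0
g1 = g0 OR T = 0 OR 1 = 1
g2 = g0 NOR S = 0 NOR 1 = 0
g3 = g1 NOR T = 1 NOR 1 = 0
g5 = g3 NOR g2 = 0 NOR 0 = 1
g6 = P NOR g1 = 1 NOR 1 = 0
g16 = NOT g5 = NOT 1 = 0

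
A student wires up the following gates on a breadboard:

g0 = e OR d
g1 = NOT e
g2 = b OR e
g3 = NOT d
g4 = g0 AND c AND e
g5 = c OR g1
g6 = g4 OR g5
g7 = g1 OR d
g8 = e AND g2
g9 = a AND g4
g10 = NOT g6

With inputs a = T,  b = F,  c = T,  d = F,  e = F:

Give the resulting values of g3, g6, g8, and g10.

g0 = e OR d = F OR F = F
g1 = NOT e = NOT F = T
g2 = b OR e = F OR F = F
g3 = NOT d = NOT F = T
g4 = g0 AND c AND e = F AND T AND F = F
g5 = c OR g1 = T OR T = T
g6 = g4 OR g5 = F OR T = T
g8 = e AND g2 = F AND F = F
g10 = NOT g6 = NOT T = F

g3 = T  g6 = T  g8 = F  g10 = F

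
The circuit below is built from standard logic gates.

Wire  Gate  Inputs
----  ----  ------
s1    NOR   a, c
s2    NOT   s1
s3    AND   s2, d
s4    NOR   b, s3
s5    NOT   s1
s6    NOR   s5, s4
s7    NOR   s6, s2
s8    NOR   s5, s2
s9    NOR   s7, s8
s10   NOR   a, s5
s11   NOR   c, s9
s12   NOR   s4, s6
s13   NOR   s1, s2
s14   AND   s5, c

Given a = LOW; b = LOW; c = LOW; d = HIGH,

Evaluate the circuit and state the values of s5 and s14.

s5 = LOW, s14 = LOW

s1 = a NOR c = LOW NOR LOW = HIGH
s5 = NOT s1 = NOT HIGH = LOW
s14 = s5 AND c = LOW AND LOW = LOW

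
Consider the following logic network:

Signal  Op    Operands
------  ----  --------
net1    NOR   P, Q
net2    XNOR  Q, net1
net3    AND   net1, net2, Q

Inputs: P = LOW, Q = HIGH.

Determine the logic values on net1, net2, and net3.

net1 = LOW; net2 = LOW; net3 = LOW

net1 = P NOR Q = LOW NOR HIGH = LOW
net2 = Q XNOR net1 = HIGH XNOR LOW = LOW
net3 = net1 AND net2 AND Q = LOW AND LOW AND HIGH = LOW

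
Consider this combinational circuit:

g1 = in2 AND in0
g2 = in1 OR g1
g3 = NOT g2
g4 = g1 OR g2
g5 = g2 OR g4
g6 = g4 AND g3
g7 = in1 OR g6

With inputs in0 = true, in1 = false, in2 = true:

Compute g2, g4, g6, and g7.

g2 = true  g4 = true  g6 = false  g7 = false

g1 = in2 AND in0 = true AND true = true
g2 = in1 OR g1 = false OR true = true
g3 = NOT g2 = NOT true = false
g4 = g1 OR g2 = true OR true = true
g6 = g4 AND g3 = true AND false = false
g7 = in1 OR g6 = false OR false = false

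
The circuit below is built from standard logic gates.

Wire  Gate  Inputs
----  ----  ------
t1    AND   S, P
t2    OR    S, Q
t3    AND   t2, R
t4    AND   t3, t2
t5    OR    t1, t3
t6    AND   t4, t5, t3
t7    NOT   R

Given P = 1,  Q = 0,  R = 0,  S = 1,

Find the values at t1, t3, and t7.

t1 = 1  t3 = 0  t7 = 1

t1 = S AND P = 1 AND 1 = 1
t2 = S OR Q = 1 OR 0 = 1
t3 = t2 AND R = 1 AND 0 = 0
t7 = NOT R = NOT 0 = 1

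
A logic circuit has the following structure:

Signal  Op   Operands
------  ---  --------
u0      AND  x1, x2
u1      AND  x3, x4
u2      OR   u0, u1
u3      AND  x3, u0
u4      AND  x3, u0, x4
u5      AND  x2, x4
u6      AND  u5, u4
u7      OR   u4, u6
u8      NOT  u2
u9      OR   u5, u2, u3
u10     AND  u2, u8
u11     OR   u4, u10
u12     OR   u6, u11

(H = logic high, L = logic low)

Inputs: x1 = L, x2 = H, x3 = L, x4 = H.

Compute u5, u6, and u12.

u0 = x1 AND x2 = L AND H = L
u1 = x3 AND x4 = L AND H = L
u2 = u0 OR u1 = L OR L = L
u4 = x3 AND u0 AND x4 = L AND L AND H = L
u5 = x2 AND x4 = H AND H = H
u6 = u5 AND u4 = H AND L = L
u8 = NOT u2 = NOT L = H
u10 = u2 AND u8 = L AND H = L
u11 = u4 OR u10 = L OR L = L
u12 = u6 OR u11 = L OR L = L

u5 = H; u6 = L; u12 = L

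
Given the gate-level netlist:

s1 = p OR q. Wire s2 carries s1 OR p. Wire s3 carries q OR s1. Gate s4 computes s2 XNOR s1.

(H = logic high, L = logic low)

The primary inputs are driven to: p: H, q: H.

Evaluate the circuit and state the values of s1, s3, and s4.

s1 = p OR q = H OR H = H
s2 = s1 OR p = H OR H = H
s3 = q OR s1 = H OR H = H
s4 = s2 XNOR s1 = H XNOR H = H

s1 = H, s3 = H, s4 = H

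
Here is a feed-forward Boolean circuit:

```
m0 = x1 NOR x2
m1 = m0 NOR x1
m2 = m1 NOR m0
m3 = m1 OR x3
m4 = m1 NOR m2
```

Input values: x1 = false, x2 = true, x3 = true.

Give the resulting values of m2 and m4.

m0 = x1 NOR x2 = false NOR true = false
m1 = m0 NOR x1 = false NOR false = true
m2 = m1 NOR m0 = true NOR false = false
m4 = m1 NOR m2 = true NOR false = false

m2 = false  m4 = false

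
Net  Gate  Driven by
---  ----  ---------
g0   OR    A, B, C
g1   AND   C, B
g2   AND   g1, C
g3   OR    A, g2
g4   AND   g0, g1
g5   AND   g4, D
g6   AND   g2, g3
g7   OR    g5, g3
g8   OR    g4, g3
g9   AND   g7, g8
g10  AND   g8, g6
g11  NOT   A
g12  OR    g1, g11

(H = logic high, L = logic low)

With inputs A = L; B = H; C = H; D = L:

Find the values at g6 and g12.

g1 = C AND B = H AND H = H
g2 = g1 AND C = H AND H = H
g3 = A OR g2 = L OR H = H
g6 = g2 AND g3 = H AND H = H
g11 = NOT A = NOT L = H
g12 = g1 OR g11 = H OR H = H

g6 = H; g12 = H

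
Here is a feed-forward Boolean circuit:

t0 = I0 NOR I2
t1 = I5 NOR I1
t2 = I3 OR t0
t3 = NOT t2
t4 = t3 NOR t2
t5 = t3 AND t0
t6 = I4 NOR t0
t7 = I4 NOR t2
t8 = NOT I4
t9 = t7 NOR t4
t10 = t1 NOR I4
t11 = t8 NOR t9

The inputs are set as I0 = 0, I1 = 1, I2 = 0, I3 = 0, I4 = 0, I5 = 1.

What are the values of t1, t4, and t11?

t1 = 0, t4 = 0, t11 = 0

t0 = I0 NOR I2 = 0 NOR 0 = 1
t1 = I5 NOR I1 = 1 NOR 1 = 0
t2 = I3 OR t0 = 0 OR 1 = 1
t3 = NOT t2 = NOT 1 = 0
t4 = t3 NOR t2 = 0 NOR 1 = 0
t7 = I4 NOR t2 = 0 NOR 1 = 0
t8 = NOT I4 = NOT 0 = 1
t9 = t7 NOR t4 = 0 NOR 0 = 1
t11 = t8 NOR t9 = 1 NOR 1 = 0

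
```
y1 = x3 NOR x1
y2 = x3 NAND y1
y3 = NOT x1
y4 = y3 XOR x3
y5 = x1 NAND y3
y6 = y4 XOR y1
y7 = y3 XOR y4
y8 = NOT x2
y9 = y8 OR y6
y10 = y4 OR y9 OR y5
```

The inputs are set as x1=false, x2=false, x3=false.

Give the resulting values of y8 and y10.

y8 = true, y10 = true

y1 = x3 NOR x1 = false NOR false = true
y3 = NOT x1 = NOT false = true
y4 = y3 XOR x3 = true XOR false = true
y5 = x1 NAND y3 = false NAND true = true
y6 = y4 XOR y1 = true XOR true = false
y8 = NOT x2 = NOT false = true
y9 = y8 OR y6 = true OR false = true
y10 = y4 OR y9 OR y5 = true OR true OR true = true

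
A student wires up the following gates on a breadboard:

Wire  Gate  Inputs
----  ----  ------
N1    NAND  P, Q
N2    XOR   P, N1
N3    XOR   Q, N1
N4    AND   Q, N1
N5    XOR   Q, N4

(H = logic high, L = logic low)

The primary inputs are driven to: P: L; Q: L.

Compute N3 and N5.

N3 = H, N5 = L

N1 = P NAND Q = L NAND L = H
N3 = Q XOR N1 = L XOR H = H
N4 = Q AND N1 = L AND H = L
N5 = Q XOR N4 = L XOR L = L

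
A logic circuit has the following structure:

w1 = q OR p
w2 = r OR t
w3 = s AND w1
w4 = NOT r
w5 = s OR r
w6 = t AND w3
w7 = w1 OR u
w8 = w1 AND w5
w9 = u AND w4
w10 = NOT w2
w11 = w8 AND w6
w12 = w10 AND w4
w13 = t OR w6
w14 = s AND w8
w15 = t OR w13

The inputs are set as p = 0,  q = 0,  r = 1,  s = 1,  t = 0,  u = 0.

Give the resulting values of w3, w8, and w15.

w3 = 0; w8 = 0; w15 = 0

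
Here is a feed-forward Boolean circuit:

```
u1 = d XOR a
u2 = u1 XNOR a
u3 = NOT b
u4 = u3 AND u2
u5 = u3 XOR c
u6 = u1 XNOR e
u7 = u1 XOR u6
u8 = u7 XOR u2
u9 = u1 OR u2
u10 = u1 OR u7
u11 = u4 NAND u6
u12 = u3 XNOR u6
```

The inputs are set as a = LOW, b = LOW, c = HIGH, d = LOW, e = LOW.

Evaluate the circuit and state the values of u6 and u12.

u1 = d XOR a = LOW XOR LOW = LOW
u3 = NOT b = NOT LOW = HIGH
u6 = u1 XNOR e = LOW XNOR LOW = HIGH
u12 = u3 XNOR u6 = HIGH XNOR HIGH = HIGH

u6 = HIGH, u12 = HIGH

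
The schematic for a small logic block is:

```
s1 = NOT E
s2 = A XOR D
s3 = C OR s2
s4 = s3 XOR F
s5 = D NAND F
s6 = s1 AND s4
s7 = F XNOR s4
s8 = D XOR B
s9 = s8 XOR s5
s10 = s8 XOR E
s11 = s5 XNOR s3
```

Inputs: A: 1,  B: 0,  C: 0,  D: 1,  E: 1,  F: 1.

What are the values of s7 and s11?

s7 = 1, s11 = 1

s2 = A XOR D = 1 XOR 1 = 0
s3 = C OR s2 = 0 OR 0 = 0
s4 = s3 XOR F = 0 XOR 1 = 1
s5 = D NAND F = 1 NAND 1 = 0
s7 = F XNOR s4 = 1 XNOR 1 = 1
s11 = s5 XNOR s3 = 0 XNOR 0 = 1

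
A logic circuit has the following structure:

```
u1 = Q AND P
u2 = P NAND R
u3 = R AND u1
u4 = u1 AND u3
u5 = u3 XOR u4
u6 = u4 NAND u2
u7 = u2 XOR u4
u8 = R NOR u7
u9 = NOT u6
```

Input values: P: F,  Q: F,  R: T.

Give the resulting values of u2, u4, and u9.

u1 = Q AND P = F AND F = F
u2 = P NAND R = F NAND T = T
u3 = R AND u1 = T AND F = F
u4 = u1 AND u3 = F AND F = F
u6 = u4 NAND u2 = F NAND T = T
u9 = NOT u6 = NOT T = F

u2 = T  u4 = F  u9 = F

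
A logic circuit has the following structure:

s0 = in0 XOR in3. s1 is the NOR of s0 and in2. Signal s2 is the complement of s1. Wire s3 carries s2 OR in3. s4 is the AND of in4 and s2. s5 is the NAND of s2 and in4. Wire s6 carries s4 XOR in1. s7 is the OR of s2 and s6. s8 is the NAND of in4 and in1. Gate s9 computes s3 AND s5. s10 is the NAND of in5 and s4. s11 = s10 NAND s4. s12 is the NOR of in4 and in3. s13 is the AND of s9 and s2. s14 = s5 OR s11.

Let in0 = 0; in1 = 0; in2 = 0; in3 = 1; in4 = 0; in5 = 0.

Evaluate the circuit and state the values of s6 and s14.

s0 = in0 XOR in3 = 0 XOR 1 = 1
s1 = s0 NOR in2 = 1 NOR 0 = 0
s2 = NOT s1 = NOT 0 = 1
s4 = in4 AND s2 = 0 AND 1 = 0
s5 = s2 NAND in4 = 1 NAND 0 = 1
s6 = s4 XOR in1 = 0 XOR 0 = 0
s10 = in5 NAND s4 = 0 NAND 0 = 1
s11 = s10 NAND s4 = 1 NAND 0 = 1
s14 = s5 OR s11 = 1 OR 1 = 1

s6 = 0, s14 = 1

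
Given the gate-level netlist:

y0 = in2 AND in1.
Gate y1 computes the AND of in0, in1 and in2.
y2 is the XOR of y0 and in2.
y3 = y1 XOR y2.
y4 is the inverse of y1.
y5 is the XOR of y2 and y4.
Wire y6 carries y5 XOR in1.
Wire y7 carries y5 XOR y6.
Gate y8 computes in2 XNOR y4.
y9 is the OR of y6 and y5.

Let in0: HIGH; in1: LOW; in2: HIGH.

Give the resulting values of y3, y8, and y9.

y0 = in2 AND in1 = HIGH AND LOW = LOW
y1 = in0 AND in1 AND in2 = HIGH AND LOW AND HIGH = LOW
y2 = y0 XOR in2 = LOW XOR HIGH = HIGH
y3 = y1 XOR y2 = LOW XOR HIGH = HIGH
y4 = NOT y1 = NOT LOW = HIGH
y5 = y2 XOR y4 = HIGH XOR HIGH = LOW
y6 = y5 XOR in1 = LOW XOR LOW = LOW
y8 = in2 XNOR y4 = HIGH XNOR HIGH = HIGH
y9 = y6 OR y5 = LOW OR LOW = LOW

y3 = HIGH; y8 = HIGH; y9 = LOW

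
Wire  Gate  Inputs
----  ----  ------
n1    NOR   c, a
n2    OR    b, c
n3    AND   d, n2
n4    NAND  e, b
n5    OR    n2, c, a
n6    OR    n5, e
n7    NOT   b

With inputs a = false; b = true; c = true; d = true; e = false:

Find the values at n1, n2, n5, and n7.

n1 = false, n2 = true, n5 = true, n7 = false

n1 = c NOR a = true NOR false = false
n2 = b OR c = true OR true = true
n5 = n2 OR c OR a = true OR true OR false = true
n7 = NOT b = NOT true = false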